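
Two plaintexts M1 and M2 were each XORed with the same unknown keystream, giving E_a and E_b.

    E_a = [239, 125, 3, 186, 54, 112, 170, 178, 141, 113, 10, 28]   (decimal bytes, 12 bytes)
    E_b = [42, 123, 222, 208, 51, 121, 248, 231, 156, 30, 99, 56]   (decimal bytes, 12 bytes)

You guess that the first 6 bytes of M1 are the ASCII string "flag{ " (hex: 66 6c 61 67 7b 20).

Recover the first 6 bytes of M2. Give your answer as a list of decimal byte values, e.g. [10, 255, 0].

First, E_a ⊕ E_b = (M1 ⊕ K) ⊕ (M2 ⊕ K) = M1 ⊕ M2, so the key drops out. Then M2 = (M1 ⊕ M2) ⊕ M1 over the first 6 bytes.
byte 0: (ef ^ 2a) ^ 66 = c5 ^ 66 = a3
byte 1: (7d ^ 7b) ^ 6c = 06 ^ 6c = 6a
byte 2: (03 ^ de) ^ 61 = dd ^ 61 = bc
byte 3: (ba ^ d0) ^ 67 = 6a ^ 67 = 0d
byte 4: (36 ^ 33) ^ 7b = 05 ^ 7b = 7e
byte 5: (70 ^ 79) ^ 20 = 09 ^ 20 = 29

[163, 106, 188, 13, 126, 41]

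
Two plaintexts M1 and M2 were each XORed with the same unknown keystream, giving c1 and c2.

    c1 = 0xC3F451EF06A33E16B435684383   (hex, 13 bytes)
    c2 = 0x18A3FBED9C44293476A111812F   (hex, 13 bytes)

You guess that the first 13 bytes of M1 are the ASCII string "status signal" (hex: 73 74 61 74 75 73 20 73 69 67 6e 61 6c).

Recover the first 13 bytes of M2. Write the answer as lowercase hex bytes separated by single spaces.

First, c1 ⊕ c2 = (M1 ⊕ K) ⊕ (M2 ⊕ K) = M1 ⊕ M2, so the key drops out. Then M2 = (M1 ⊕ M2) ⊕ M1 over the first 13 bytes.
byte 0: (c3 xor 18) xor 73 = db xor 73 = a8
byte 1: (f4 xor a3) xor 74 = 57 xor 74 = 23
byte 2: (51 xor fb) xor 61 = aa xor 61 = cb
byte 3: (ef xor ed) xor 74 = 02 xor 74 = 76
byte 4: (06 xor 9c) xor 75 = 9a xor 75 = ef
byte 5: (a3 xor 44) xor 73 = e7 xor 73 = 94
byte 6: (3e xor 29) xor 20 = 17 xor 20 = 37
byte 7: (16 xor 34) xor 73 = 22 xor 73 = 51
byte 8: (b4 xor 76) xor 69 = c2 xor 69 = ab
byte 9: (35 xor a1) xor 67 = 94 xor 67 = f3
byte 10: (68 xor 11) xor 6e = 79 xor 6e = 17
byte 11: (43 xor 81) xor 61 = c2 xor 61 = a3
byte 12: (83 xor 2f) xor 6c = ac xor 6c = c0

a8 23 cb 76 ef 94 37 51 ab f3 17 a3 c0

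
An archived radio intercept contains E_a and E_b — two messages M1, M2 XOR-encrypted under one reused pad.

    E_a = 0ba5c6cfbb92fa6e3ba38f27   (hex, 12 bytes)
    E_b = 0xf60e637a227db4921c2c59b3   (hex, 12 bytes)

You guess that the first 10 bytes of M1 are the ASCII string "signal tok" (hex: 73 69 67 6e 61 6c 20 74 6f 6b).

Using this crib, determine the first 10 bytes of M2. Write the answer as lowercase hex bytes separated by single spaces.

8e c2 c2 db f8 83 6e 88 48 e4

First, E_a ⊕ E_b = (M1 ⊕ K) ⊕ (M2 ⊕ K) = M1 ⊕ M2, so the key drops out. Then M2 = (M1 ⊕ M2) ⊕ M1 over the first 10 bytes.
byte 0: (0b XOR f6) XOR 73 = fd XOR 73 = 8e
byte 1: (a5 XOR 0e) XOR 69 = ab XOR 69 = c2
byte 2: (c6 XOR 63) XOR 67 = a5 XOR 67 = c2
byte 3: (cf XOR 7a) XOR 6e = b5 XOR 6e = db
byte 4: (bb XOR 22) XOR 61 = 99 XOR 61 = f8
byte 5: (92 XOR 7d) XOR 6c = ef XOR 6c = 83
byte 6: (fa XOR b4) XOR 20 = 4e XOR 20 = 6e
byte 7: (6e XOR 92) XOR 74 = fc XOR 74 = 88
byte 8: (3b XOR 1c) XOR 6f = 27 XOR 6f = 48
byte 9: (a3 XOR 2c) XOR 6b = 8f XOR 6b = e4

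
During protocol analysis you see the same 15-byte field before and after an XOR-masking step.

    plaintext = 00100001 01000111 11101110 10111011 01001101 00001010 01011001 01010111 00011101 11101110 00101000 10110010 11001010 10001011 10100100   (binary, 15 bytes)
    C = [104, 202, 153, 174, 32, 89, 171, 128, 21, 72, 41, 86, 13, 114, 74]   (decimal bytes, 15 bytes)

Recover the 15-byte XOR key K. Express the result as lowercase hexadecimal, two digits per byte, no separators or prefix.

498d77156d53f2d708a601e4c7f9ee

Since C = plaintext ⊕ K, XORing both sides with plaintext gives K = plaintext ⊕ C.
byte 0: 21 ⊕ 68 = 49
byte 1: 47 ⊕ ca = 8d
byte 2: ee ⊕ 99 = 77
byte 3: bb ⊕ ae = 15
byte 4: 4d ⊕ 20 = 6d
byte 5: 0a ⊕ 59 = 53
byte 6: 59 ⊕ ab = f2
byte 7: 57 ⊕ 80 = d7
byte 8: 1d ⊕ 15 = 08
byte 9: ee ⊕ 48 = a6
byte 10: 28 ⊕ 29 = 01
byte 11: b2 ⊕ 56 = e4
byte 12: ca ⊕ 0d = c7
byte 13: 8b ⊕ 72 = f9
byte 14: a4 ⊕ 4a = ee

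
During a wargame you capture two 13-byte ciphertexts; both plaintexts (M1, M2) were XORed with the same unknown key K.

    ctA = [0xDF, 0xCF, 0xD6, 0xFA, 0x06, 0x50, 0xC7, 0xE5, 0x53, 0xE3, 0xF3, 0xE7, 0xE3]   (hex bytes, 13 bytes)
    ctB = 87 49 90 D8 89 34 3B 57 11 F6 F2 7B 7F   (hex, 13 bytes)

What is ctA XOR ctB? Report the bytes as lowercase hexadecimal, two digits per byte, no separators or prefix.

ctA ⊕ ctB = (M1 ⊕ K) ⊕ (M2 ⊕ K) = M1 ⊕ M2 — the shared key cancels under XOR.
df ⊕ 87 = 58
cf ⊕ 49 = 86
d6 ⊕ 90 = 46
fa ⊕ d8 = 22
06 ⊕ 89 = 8f
50 ⊕ 34 = 64
c7 ⊕ 3b = fc
e5 ⊕ 57 = b2
53 ⊕ 11 = 42
e3 ⊕ f6 = 15
f3 ⊕ f2 = 01
e7 ⊕ 7b = 9c
e3 ⊕ 7f = 9c

588646228f64fcb24215019c9c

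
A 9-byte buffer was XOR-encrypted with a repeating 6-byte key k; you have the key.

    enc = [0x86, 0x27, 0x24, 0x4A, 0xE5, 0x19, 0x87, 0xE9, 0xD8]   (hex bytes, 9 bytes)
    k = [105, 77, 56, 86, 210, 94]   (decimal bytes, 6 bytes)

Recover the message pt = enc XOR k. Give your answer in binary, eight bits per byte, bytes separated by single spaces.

11101111 01101010 00011100 00011100 00110111 01000111 11101110 10100100 11100000

The 6-byte key repeats, so the effective keystream is 69 4d 38 56 d2 5e 69 4d 38.
byte 0: 134 ⊕ 105 = 239
byte 1:  39 ⊕  77 = 106
byte 2:  36 ⊕  56 =  28
byte 3:  74 ⊕  86 =  28
byte 4: 229 ⊕ 210 =  55
byte 5:  25 ⊕  94 =  71
byte 6: 135 ⊕ 105 = 238
byte 7: 233 ⊕  77 = 164
byte 8: 216 ⊕  56 = 224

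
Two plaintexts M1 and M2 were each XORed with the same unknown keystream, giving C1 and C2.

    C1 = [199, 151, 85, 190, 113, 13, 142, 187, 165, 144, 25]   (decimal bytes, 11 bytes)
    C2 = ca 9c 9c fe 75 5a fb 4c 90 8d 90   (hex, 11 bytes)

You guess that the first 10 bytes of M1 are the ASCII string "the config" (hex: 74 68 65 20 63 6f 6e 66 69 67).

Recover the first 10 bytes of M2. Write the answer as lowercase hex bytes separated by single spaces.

79 63 ac 60 67 38 1b 91 5c 7a

First, C1 ⊕ C2 = (M1 ⊕ K) ⊕ (M2 ⊕ K) = M1 ⊕ M2, so the key drops out. Then M2 = (M1 ⊕ M2) ⊕ M1 over the first 10 bytes.
byte 0: (c7 XOR ca) XOR 74 = 0d XOR 74 = 79
byte 1: (97 XOR 9c) XOR 68 = 0b XOR 68 = 63
byte 2: (55 XOR 9c) XOR 65 = c9 XOR 65 = ac
byte 3: (be XOR fe) XOR 20 = 40 XOR 20 = 60
byte 4: (71 XOR 75) XOR 63 = 04 XOR 63 = 67
byte 5: (0d XOR 5a) XOR 6f = 57 XOR 6f = 38
byte 6: (8e XOR fb) XOR 6e = 75 XOR 6e = 1b
byte 7: (bb XOR 4c) XOR 66 = f7 XOR 66 = 91
byte 8: (a5 XOR 90) XOR 69 = 35 XOR 69 = 5c
byte 9: (90 XOR 8d) XOR 67 = 1d XOR 67 = 7a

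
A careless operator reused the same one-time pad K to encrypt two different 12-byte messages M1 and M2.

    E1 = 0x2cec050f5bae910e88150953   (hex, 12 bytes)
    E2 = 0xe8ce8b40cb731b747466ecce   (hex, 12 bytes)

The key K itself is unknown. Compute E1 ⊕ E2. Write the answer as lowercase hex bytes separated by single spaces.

E1 ⊕ E2 = (M1 ⊕ K) ⊕ (M2 ⊕ K) = M1 ⊕ M2 — the shared key cancels under XOR.
byte 0:  44 ⊕ 232 = 196
byte 1: 236 ⊕ 206 =  34
byte 2:   5 ⊕ 139 = 142
byte 3:  15 ⊕  64 =  79
byte 4:  91 ⊕ 203 = 144
byte 5: 174 ⊕ 115 = 221
byte 6: 145 ⊕  27 = 138
byte 7:  14 ⊕ 116 = 122
byte 8: 136 ⊕ 116 = 252
byte 9:  21 ⊕ 102 = 115
byte 10:   9 ⊕ 236 = 229
byte 11:  83 ⊕ 206 = 157

c4 22 8e 4f 90 dd 8a 7a fc 73 e5 9d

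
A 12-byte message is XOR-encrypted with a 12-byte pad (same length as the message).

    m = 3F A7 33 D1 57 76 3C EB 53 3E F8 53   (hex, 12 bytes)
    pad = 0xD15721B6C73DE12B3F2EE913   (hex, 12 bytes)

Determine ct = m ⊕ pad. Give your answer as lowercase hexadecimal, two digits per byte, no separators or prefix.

eef01267904bddc06c101140

XOR is its own inverse, so applying the key byte-wise gives the result directly.
byte 0: 3f ^ d1 = ee
byte 1: a7 ^ 57 = f0
byte 2: 33 ^ 21 = 12
byte 3: d1 ^ b6 = 67
byte 4: 57 ^ c7 = 90
byte 5: 76 ^ 3d = 4b
byte 6: 3c ^ e1 = dd
byte 7: eb ^ 2b = c0
byte 8: 53 ^ 3f = 6c
byte 9: 3e ^ 2e = 10
byte 10: f8 ^ e9 = 11
byte 11: 53 ^ 13 = 40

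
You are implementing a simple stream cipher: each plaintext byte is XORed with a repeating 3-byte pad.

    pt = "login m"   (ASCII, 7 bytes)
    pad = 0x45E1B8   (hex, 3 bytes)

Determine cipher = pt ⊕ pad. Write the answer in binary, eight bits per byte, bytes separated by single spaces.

The 3-byte key repeats, so the effective keystream is 45 e1 b8 45 e1 b8 45.
byte 0: 6c XOR 45 = 29
byte 1: 6f XOR e1 = 8e
byte 2: 67 XOR b8 = df
byte 3: 69 XOR 45 = 2c
byte 4: 6e XOR e1 = 8f
byte 5: 20 XOR b8 = 98
byte 6: 6d XOR 45 = 28

00101001 10001110 11011111 00101100 10001111 10011000 00101000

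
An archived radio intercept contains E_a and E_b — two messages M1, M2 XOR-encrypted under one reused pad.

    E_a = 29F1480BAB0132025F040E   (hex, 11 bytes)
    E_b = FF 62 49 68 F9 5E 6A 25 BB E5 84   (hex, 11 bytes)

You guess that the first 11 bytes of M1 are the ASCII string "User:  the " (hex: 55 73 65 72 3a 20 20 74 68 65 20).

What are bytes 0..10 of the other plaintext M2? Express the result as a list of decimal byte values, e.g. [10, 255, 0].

First, E_a ⊕ E_b = (M1 ⊕ K) ⊕ (M2 ⊕ K) = M1 ⊕ M2, so the key drops out. Then M2 = (M1 ⊕ M2) ⊕ M1 over the first 11 bytes.
byte 0: (29 ^ ff) ^ 55 = d6 ^ 55 = 83
byte 1: (f1 ^ 62) ^ 73 = 93 ^ 73 = e0
byte 2: (48 ^ 49) ^ 65 = 01 ^ 65 = 64
byte 3: (0b ^ 68) ^ 72 = 63 ^ 72 = 11
byte 4: (ab ^ f9) ^ 3a = 52 ^ 3a = 68
byte 5: (01 ^ 5e) ^ 20 = 5f ^ 20 = 7f
byte 6: (32 ^ 6a) ^ 20 = 58 ^ 20 = 78
byte 7: (02 ^ 25) ^ 74 = 27 ^ 74 = 53
byte 8: (5f ^ bb) ^ 68 = e4 ^ 68 = 8c
byte 9: (04 ^ e5) ^ 65 = e1 ^ 65 = 84
byte 10: (0e ^ 84) ^ 20 = 8a ^ 20 = aa

[131, 224, 100, 17, 104, 127, 120, 83, 140, 132, 170]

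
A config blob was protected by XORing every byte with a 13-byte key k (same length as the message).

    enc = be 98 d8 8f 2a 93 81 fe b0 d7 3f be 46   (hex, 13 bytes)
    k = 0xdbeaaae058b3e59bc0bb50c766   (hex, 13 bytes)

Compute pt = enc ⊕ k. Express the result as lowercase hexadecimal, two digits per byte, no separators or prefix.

be ⊕ db = 65
98 ⊕ ea = 72
d8 ⊕ aa = 72
8f ⊕ e0 = 6f
2a ⊕ 58 = 72
93 ⊕ b3 = 20
81 ⊕ e5 = 64
fe ⊕ 9b = 65
b0 ⊕ c0 = 70
d7 ⊕ bb = 6c
3f ⊕ 50 = 6f
be ⊕ c7 = 79
46 ⊕ 66 = 20

6572726f72206465706c6f7920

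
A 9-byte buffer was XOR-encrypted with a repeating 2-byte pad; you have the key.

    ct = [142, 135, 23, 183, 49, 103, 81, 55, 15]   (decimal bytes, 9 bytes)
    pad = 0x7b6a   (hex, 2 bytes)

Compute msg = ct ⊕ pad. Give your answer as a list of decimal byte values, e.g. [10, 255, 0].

The 2-byte key repeats, so the effective keystream is 7b 6a 7b 6a 7b 6a 7b 6a 7b.
byte 0: 8e XOR 7b = f5
byte 1: 87 XOR 6a = ed
byte 2: 17 XOR 7b = 6c
byte 3: b7 XOR 6a = dd
byte 4: 31 XOR 7b = 4a
byte 5: 67 XOR 6a = 0d
byte 6: 51 XOR 7b = 2a
byte 7: 37 XOR 6a = 5d
byte 8: 0f XOR 7b = 74

[245, 237, 108, 221, 74, 13, 42, 93, 116]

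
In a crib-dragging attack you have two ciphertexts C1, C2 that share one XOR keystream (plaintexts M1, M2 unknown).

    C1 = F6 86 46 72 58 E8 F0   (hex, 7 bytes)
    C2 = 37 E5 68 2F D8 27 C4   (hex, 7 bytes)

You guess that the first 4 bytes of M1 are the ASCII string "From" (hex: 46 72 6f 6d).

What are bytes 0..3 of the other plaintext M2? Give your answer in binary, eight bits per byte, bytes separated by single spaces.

First, C1 ⊕ C2 = (M1 ⊕ K) ⊕ (M2 ⊕ K) = M1 ⊕ M2, so the key drops out. Then M2 = (M1 ⊕ M2) ⊕ M1 over the first 4 bytes.
byte 0: (f6 XOR 37) XOR 46 = c1 XOR 46 = 87
byte 1: (86 XOR e5) XOR 72 = 63 XOR 72 = 11
byte 2: (46 XOR 68) XOR 6f = 2e XOR 6f = 41
byte 3: (72 XOR 2f) XOR 6d = 5d XOR 6d = 30

10000111 00010001 01000001 00110000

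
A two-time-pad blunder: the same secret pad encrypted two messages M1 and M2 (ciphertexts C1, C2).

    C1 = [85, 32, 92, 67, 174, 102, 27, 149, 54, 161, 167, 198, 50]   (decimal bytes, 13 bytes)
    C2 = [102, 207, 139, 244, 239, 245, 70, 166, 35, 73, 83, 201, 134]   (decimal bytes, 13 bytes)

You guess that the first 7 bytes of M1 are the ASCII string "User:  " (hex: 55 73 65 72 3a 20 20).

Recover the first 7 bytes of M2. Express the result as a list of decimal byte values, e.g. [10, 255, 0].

[102, 156, 178, 197, 123, 179, 125]

First, C1 ⊕ C2 = (M1 ⊕ K) ⊕ (M2 ⊕ K) = M1 ⊕ M2, so the key drops out. Then M2 = (M1 ⊕ M2) ⊕ M1 over the first 7 bytes.
byte 0: (55 XOR 66) XOR 55 = 33 XOR 55 = 66
byte 1: (20 XOR cf) XOR 73 = ef XOR 73 = 9c
byte 2: (5c XOR 8b) XOR 65 = d7 XOR 65 = b2
byte 3: (43 XOR f4) XOR 72 = b7 XOR 72 = c5
byte 4: (ae XOR ef) XOR 3a = 41 XOR 3a = 7b
byte 5: (66 XOR f5) XOR 20 = 93 XOR 20 = b3
byte 6: (1b XOR 46) XOR 20 = 5d XOR 20 = 7d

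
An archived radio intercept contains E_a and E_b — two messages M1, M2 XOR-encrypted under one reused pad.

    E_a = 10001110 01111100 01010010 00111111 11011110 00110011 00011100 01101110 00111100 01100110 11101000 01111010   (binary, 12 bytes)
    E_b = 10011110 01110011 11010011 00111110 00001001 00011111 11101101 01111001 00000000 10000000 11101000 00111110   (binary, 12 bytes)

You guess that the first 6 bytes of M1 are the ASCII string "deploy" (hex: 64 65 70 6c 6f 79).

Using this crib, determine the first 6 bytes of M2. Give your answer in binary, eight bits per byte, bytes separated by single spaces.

01110100 01101010 11110001 01101101 10111000 01010101

First, E_a ⊕ E_b = (M1 ⊕ K) ⊕ (M2 ⊕ K) = M1 ⊕ M2, so the key drops out. Then M2 = (M1 ⊕ M2) ⊕ M1 over the first 6 bytes.
byte 0: (8e ^ 9e) ^ 64 = 10 ^ 64 = 74
byte 1: (7c ^ 73) ^ 65 = 0f ^ 65 = 6a
byte 2: (52 ^ d3) ^ 70 = 81 ^ 70 = f1
byte 3: (3f ^ 3e) ^ 6c = 01 ^ 6c = 6d
byte 4: (de ^ 09) ^ 6f = d7 ^ 6f = b8
byte 5: (33 ^ 1f) ^ 79 = 2c ^ 79 = 55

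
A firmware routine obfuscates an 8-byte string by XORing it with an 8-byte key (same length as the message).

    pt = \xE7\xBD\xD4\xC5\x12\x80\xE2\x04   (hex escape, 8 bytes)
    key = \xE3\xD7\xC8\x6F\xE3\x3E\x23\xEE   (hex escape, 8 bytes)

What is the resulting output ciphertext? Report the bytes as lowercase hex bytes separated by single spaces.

XOR is its own inverse, so applying the key byte-wise gives the result directly.
byte 0: e7 xor e3 = 04
byte 1: bd xor d7 = 6a
byte 2: d4 xor c8 = 1c
byte 3: c5 xor 6f = aa
byte 4: 12 xor e3 = f1
byte 5: 80 xor 3e = be
byte 6: e2 xor 23 = c1
byte 7: 04 xor ee = ea

04 6a 1c aa f1 be c1 ea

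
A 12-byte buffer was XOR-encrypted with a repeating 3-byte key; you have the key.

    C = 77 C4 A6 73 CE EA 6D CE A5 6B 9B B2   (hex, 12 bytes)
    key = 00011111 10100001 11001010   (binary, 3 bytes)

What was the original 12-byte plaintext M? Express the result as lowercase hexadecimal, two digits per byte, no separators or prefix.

68656c6c6f20726f6f743a78

The 3-byte key repeats, so the effective keystream is 1f a1 ca 1f a1 ca 1f a1 ca 1f a1 ca.
byte 0: 77 ^ 1f = 68
byte 1: c4 ^ a1 = 65
byte 2: a6 ^ ca = 6c
byte 3: 73 ^ 1f = 6c
byte 4: ce ^ a1 = 6f
byte 5: ea ^ ca = 20
byte 6: 6d ^ 1f = 72
byte 7: ce ^ a1 = 6f
byte 8: a5 ^ ca = 6f
byte 9: 6b ^ 1f = 74
byte 10: 9b ^ a1 = 3a
byte 11: b2 ^ ca = 78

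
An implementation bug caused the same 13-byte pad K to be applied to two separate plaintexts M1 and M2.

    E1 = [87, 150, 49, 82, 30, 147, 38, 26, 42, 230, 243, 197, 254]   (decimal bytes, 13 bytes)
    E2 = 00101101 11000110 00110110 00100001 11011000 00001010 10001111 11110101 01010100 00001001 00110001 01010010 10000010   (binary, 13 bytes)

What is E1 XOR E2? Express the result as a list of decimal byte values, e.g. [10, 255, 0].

E1 ⊕ E2 = (M1 ⊕ K) ⊕ (M2 ⊕ K) = M1 ⊕ M2 — the shared key cancels under XOR.
01010111 xor 00101101 = 01111010
10010110 xor 11000110 = 01010000
00110001 xor 00110110 = 00000111
01010010 xor 00100001 = 01110011
00011110 xor 11011000 = 11000110
10010011 xor 00001010 = 10011001
00100110 xor 10001111 = 10101001
00011010 xor 11110101 = 11101111
00101010 xor 01010100 = 01111110
11100110 xor 00001001 = 11101111
11110011 xor 00110001 = 11000010
11000101 xor 01010010 = 10010111
11111110 xor 10000010 = 01111100

[122, 80, 7, 115, 198, 153, 169, 239, 126, 239, 194, 151, 124]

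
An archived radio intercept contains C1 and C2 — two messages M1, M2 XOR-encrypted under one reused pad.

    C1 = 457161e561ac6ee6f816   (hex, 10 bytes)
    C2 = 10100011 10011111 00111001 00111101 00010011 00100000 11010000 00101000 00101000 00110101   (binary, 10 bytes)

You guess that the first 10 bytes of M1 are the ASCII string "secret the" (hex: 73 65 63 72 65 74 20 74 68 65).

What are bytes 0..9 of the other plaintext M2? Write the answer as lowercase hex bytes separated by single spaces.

First, C1 ⊕ C2 = (M1 ⊕ K) ⊕ (M2 ⊕ K) = M1 ⊕ M2, so the key drops out. Then M2 = (M1 ⊕ M2) ⊕ M1 over the first 10 bytes.
byte 0: (45 ⊕ a3) ⊕ 73 = e6 ⊕ 73 = 95
byte 1: (71 ⊕ 9f) ⊕ 65 = ee ⊕ 65 = 8b
byte 2: (61 ⊕ 39) ⊕ 63 = 58 ⊕ 63 = 3b
byte 3: (e5 ⊕ 3d) ⊕ 72 = d8 ⊕ 72 = aa
byte 4: (61 ⊕ 13) ⊕ 65 = 72 ⊕ 65 = 17
byte 5: (ac ⊕ 20) ⊕ 74 = 8c ⊕ 74 = f8
byte 6: (6e ⊕ d0) ⊕ 20 = be ⊕ 20 = 9e
byte 7: (e6 ⊕ 28) ⊕ 74 = ce ⊕ 74 = ba
byte 8: (f8 ⊕ 28) ⊕ 68 = d0 ⊕ 68 = b8
byte 9: (16 ⊕ 35) ⊕ 65 = 23 ⊕ 65 = 46

95 8b 3b aa 17 f8 9e ba b8 46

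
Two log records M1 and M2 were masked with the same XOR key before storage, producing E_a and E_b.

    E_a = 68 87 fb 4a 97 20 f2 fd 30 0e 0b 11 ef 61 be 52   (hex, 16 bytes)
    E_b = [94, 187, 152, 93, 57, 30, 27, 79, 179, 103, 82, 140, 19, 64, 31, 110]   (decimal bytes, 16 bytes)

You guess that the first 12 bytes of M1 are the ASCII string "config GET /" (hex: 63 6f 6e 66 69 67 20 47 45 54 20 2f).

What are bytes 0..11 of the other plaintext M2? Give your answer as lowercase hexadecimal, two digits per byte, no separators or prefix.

55530d71c759c9f5c63d79b2

First, E_a ⊕ E_b = (M1 ⊕ K) ⊕ (M2 ⊕ K) = M1 ⊕ M2, so the key drops out. Then M2 = (M1 ⊕ M2) ⊕ M1 over the first 12 bytes.
byte 0: (68 xor 5e) xor 63 = 36 xor 63 = 55
byte 1: (87 xor bb) xor 6f = 3c xor 6f = 53
byte 2: (fb xor 98) xor 6e = 63 xor 6e = 0d
byte 3: (4a xor 5d) xor 66 = 17 xor 66 = 71
byte 4: (97 xor 39) xor 69 = ae xor 69 = c7
byte 5: (20 xor 1e) xor 67 = 3e xor 67 = 59
byte 6: (f2 xor 1b) xor 20 = e9 xor 20 = c9
byte 7: (fd xor 4f) xor 47 = b2 xor 47 = f5
byte 8: (30 xor b3) xor 45 = 83 xor 45 = c6
byte 9: (0e xor 67) xor 54 = 69 xor 54 = 3d
byte 10: (0b xor 52) xor 20 = 59 xor 20 = 79
byte 11: (11 xor 8c) xor 2f = 9d xor 2f = b2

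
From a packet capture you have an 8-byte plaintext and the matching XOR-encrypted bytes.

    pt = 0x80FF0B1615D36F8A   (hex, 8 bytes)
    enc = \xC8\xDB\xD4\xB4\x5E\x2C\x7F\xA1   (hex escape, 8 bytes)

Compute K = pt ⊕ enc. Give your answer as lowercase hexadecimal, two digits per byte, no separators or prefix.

4824dfa24bff102b

Since enc = pt ⊕ K, XORing both sides with pt gives K = pt ⊕ enc.
128 ^ 200 =  72
255 ^ 219 =  36
 11 ^ 212 = 223
 22 ^ 180 = 162
 21 ^  94 =  75
211 ^  44 = 255
111 ^ 127 =  16
138 ^ 161 =  43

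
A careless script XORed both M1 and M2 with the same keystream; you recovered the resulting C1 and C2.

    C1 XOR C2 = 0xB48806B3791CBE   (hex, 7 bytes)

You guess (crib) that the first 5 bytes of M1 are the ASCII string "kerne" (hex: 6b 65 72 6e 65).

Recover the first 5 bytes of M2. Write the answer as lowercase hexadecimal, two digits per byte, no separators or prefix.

Since C1 ⊕ C2 = M1 ⊕ M2, XORing with the guessed M1 bytes yields the corresponding M2 bytes: M2 = (C1 ⊕ C2) ⊕ M1.
b4 ^ 6b = df
88 ^ 65 = ed
06 ^ 72 = 74
b3 ^ 6e = dd
79 ^ 65 = 1c

dfed74dd1c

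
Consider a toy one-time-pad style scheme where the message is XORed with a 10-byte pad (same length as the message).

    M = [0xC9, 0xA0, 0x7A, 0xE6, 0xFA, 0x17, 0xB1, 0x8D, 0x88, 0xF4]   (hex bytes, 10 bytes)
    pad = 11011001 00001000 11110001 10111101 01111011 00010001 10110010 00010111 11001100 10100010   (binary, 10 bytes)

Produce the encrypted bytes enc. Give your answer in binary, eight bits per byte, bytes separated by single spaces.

XOR is its own inverse, so applying the key byte-wise gives the result directly.
c9 xor d9 = 10
a0 xor 08 = a8
7a xor f1 = 8b
e6 xor bd = 5b
fa xor 7b = 81
17 xor 11 = 06
b1 xor b2 = 03
8d xor 17 = 9a
88 xor cc = 44
f4 xor a2 = 56

00010000 10101000 10001011 01011011 10000001 00000110 00000011 10011010 01000100 01010110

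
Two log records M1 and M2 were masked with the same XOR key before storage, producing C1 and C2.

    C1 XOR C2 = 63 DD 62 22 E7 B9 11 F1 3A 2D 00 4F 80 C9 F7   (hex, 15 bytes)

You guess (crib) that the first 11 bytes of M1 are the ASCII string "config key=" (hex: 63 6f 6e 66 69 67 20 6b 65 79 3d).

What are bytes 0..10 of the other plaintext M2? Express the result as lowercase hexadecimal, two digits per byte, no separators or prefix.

00b20c448ede319a5f543d

Since C1 ⊕ C2 = M1 ⊕ M2, XORing with the guessed M1 bytes yields the corresponding M2 bytes: M2 = (C1 ⊕ C2) ⊕ M1.
byte 0: 63 XOR 63 = 00
byte 1: dd XOR 6f = b2
byte 2: 62 XOR 6e = 0c
byte 3: 22 XOR 66 = 44
byte 4: e7 XOR 69 = 8e
byte 5: b9 XOR 67 = de
byte 6: 11 XOR 20 = 31
byte 7: f1 XOR 6b = 9a
byte 8: 3a XOR 65 = 5f
byte 9: 2d XOR 79 = 54
byte 10: 00 XOR 3d = 3d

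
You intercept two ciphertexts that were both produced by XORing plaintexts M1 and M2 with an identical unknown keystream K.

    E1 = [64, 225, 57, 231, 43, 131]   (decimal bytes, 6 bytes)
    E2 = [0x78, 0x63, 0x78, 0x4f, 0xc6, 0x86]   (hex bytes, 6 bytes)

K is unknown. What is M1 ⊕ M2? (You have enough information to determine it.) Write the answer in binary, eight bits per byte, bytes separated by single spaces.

E1 ⊕ E2 = (M1 ⊕ K) ⊕ (M2 ⊕ K) = M1 ⊕ M2 — the shared key cancels under XOR.
01000000 xor 01111000 = 00111000
11100001 xor 01100011 = 10000010
00111001 xor 01111000 = 01000001
11100111 xor 01001111 = 10101000
00101011 xor 11000110 = 11101101
10000011 xor 10000110 = 00000101

00111000 10000010 01000001 10101000 11101101 00000101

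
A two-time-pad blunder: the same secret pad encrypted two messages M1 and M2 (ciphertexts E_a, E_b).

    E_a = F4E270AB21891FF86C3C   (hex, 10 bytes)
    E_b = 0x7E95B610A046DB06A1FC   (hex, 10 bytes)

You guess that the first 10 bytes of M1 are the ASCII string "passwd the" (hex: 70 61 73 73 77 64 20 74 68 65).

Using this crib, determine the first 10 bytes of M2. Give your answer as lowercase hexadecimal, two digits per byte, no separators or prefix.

First, E_a ⊕ E_b = (M1 ⊕ K) ⊕ (M2 ⊕ K) = M1 ⊕ M2, so the key drops out. Then M2 = (M1 ⊕ M2) ⊕ M1 over the first 10 bytes.
byte 0: (f4 ⊕ 7e) ⊕ 70 = 8a ⊕ 70 = fa
byte 1: (e2 ⊕ 95) ⊕ 61 = 77 ⊕ 61 = 16
byte 2: (70 ⊕ b6) ⊕ 73 = c6 ⊕ 73 = b5
byte 3: (ab ⊕ 10) ⊕ 73 = bb ⊕ 73 = c8
byte 4: (21 ⊕ a0) ⊕ 77 = 81 ⊕ 77 = f6
byte 5: (89 ⊕ 46) ⊕ 64 = cf ⊕ 64 = ab
byte 6: (1f ⊕ db) ⊕ 20 = c4 ⊕ 20 = e4
byte 7: (f8 ⊕ 06) ⊕ 74 = fe ⊕ 74 = 8a
byte 8: (6c ⊕ a1) ⊕ 68 = cd ⊕ 68 = a5
byte 9: (3c ⊕ fc) ⊕ 65 = c0 ⊕ 65 = a5

fa16b5c8f6abe48aa5a5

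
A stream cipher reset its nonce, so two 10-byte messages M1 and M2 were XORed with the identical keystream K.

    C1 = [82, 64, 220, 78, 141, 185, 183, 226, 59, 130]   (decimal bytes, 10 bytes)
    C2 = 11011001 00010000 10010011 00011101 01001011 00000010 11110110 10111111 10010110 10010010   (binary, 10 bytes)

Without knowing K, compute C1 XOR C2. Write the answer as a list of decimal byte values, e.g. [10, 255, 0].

C1 ⊕ C2 = (M1 ⊕ K) ⊕ (M2 ⊕ K) = M1 ⊕ M2 — the shared key cancels under XOR.
52 ^ d9 = 8b
40 ^ 10 = 50
dc ^ 93 = 4f
4e ^ 1d = 53
8d ^ 4b = c6
b9 ^ 02 = bb
b7 ^ f6 = 41
e2 ^ bf = 5d
3b ^ 96 = ad
82 ^ 92 = 10

[139, 80, 79, 83, 198, 187, 65, 93, 173, 16]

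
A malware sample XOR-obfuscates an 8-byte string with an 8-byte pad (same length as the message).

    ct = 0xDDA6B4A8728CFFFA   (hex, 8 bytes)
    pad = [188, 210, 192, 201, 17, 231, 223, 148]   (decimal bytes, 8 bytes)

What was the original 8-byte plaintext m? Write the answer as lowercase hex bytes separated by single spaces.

XOR is its own inverse, so applying the key byte-wise gives the result directly.
dd XOR bc = 61
a6 XOR d2 = 74
b4 XOR c0 = 74
a8 XOR c9 = 61
72 XOR 11 = 63
8c XOR e7 = 6b
ff XOR df = 20
fa XOR 94 = 6e

61 74 74 61 63 6b 20 6e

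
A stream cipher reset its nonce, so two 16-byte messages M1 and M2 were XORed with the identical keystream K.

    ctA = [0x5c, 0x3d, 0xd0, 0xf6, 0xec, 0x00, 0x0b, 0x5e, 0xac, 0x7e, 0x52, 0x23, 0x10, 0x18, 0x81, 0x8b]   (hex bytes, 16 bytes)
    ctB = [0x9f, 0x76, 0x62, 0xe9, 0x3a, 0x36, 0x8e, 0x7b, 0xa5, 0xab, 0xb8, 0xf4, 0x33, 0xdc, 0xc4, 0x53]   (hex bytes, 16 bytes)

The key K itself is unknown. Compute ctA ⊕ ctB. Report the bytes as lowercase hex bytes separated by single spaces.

c3 4b b2 1f d6 36 85 25 09 d5 ea d7 23 c4 45 d8

ctA ⊕ ctB = (M1 ⊕ K) ⊕ (M2 ⊕ K) = M1 ⊕ M2 — the shared key cancels under XOR.
byte 0: 01011100 ⊕ 10011111 = 11000011
byte 1: 00111101 ⊕ 01110110 = 01001011
byte 2: 11010000 ⊕ 01100010 = 10110010
byte 3: 11110110 ⊕ 11101001 = 00011111
byte 4: 11101100 ⊕ 00111010 = 11010110
byte 5: 00000000 ⊕ 00110110 = 00110110
byte 6: 00001011 ⊕ 10001110 = 10000101
byte 7: 01011110 ⊕ 01111011 = 00100101
byte 8: 10101100 ⊕ 10100101 = 00001001
byte 9: 01111110 ⊕ 10101011 = 11010101
byte 10: 01010010 ⊕ 10111000 = 11101010
byte 11: 00100011 ⊕ 11110100 = 11010111
byte 12: 00010000 ⊕ 00110011 = 00100011
byte 13: 00011000 ⊕ 11011100 = 11000100
byte 14: 10000001 ⊕ 11000100 = 01000101
byte 15: 10001011 ⊕ 01010011 = 11011000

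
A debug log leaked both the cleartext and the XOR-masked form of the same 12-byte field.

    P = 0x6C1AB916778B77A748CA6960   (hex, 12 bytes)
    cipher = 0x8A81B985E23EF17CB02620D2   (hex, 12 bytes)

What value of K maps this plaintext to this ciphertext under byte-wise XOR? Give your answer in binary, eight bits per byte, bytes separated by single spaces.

11100110 10011011 00000000 10010011 10010101 10110101 10000110 11011011 11111000 11101100 01001001 10110010

Since cipher = P ⊕ K, XORing both sides with P gives K = P ⊕ cipher.
01101100 XOR 10001010 = 11100110
00011010 XOR 10000001 = 10011011
10111001 XOR 10111001 = 00000000
00010110 XOR 10000101 = 10010011
01110111 XOR 11100010 = 10010101
10001011 XOR 00111110 = 10110101
01110111 XOR 11110001 = 10000110
10100111 XOR 01111100 = 11011011
01001000 XOR 10110000 = 11111000
11001010 XOR 00100110 = 11101100
01101001 XOR 00100000 = 01001001
01100000 XOR 11010010 = 10110010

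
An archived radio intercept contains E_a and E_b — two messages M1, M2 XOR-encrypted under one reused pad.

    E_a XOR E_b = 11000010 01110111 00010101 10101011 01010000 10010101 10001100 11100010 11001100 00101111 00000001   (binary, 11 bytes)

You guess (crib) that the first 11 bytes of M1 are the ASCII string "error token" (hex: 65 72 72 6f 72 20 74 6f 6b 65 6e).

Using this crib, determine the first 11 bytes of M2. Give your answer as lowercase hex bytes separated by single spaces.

Since E_a ⊕ E_b = M1 ⊕ M2, XORing with the guessed M1 bytes yields the corresponding M2 bytes: M2 = (E_a ⊕ E_b) ⊕ M1.
c2 ⊕ 65 = a7
77 ⊕ 72 = 05
15 ⊕ 72 = 67
ab ⊕ 6f = c4
50 ⊕ 72 = 22
95 ⊕ 20 = b5
8c ⊕ 74 = f8
e2 ⊕ 6f = 8d
cc ⊕ 6b = a7
2f ⊕ 65 = 4a
01 ⊕ 6e = 6f

a7 05 67 c4 22 b5 f8 8d a7 4a 6f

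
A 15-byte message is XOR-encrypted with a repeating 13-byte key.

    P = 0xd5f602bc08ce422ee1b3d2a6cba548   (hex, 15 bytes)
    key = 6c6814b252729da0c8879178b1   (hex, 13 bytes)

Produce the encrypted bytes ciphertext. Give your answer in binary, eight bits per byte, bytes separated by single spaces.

10111001 10011110 00010110 00001110 01011010 10111100 11011111 10001110 00101001 00110100 01000011 11011110 01111010 11001001 00100000

The 13-byte key repeats, so the effective keystream is 6c 68 14 b2 52 72 9d a0 c8 87 91 78 b1 6c 68.
byte 0: 11010101 ^ 01101100 = 10111001
byte 1: 11110110 ^ 01101000 = 10011110
byte 2: 00000010 ^ 00010100 = 00010110
byte 3: 10111100 ^ 10110010 = 00001110
byte 4: 00001000 ^ 01010010 = 01011010
byte 5: 11001110 ^ 01110010 = 10111100
byte 6: 01000010 ^ 10011101 = 11011111
byte 7: 00101110 ^ 10100000 = 10001110
byte 8: 11100001 ^ 11001000 = 00101001
byte 9: 10110011 ^ 10000111 = 00110100
byte 10: 11010010 ^ 10010001 = 01000011
byte 11: 10100110 ^ 01111000 = 11011110
byte 12: 11001011 ^ 10110001 = 01111010
byte 13: 10100101 ^ 01101100 = 11001001
byte 14: 01001000 ^ 01101000 = 00100000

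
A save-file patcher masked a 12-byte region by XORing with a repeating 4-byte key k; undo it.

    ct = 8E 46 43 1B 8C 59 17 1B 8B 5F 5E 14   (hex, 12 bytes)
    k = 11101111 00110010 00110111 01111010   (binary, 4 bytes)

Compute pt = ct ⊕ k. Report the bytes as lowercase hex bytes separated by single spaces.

The 4-byte key repeats, so the effective keystream is ef 32 37 7a ef 32 37 7a ef 32 37 7a.
byte 0: 8e ⊕ ef = 61
byte 1: 46 ⊕ 32 = 74
byte 2: 43 ⊕ 37 = 74
byte 3: 1b ⊕ 7a = 61
byte 4: 8c ⊕ ef = 63
byte 5: 59 ⊕ 32 = 6b
byte 6: 17 ⊕ 37 = 20
byte 7: 1b ⊕ 7a = 61
byte 8: 8b ⊕ ef = 64
byte 9: 5f ⊕ 32 = 6d
byte 10: 5e ⊕ 37 = 69
byte 11: 14 ⊕ 7a = 6e

61 74 74 61 63 6b 20 61 64 6d 69 6e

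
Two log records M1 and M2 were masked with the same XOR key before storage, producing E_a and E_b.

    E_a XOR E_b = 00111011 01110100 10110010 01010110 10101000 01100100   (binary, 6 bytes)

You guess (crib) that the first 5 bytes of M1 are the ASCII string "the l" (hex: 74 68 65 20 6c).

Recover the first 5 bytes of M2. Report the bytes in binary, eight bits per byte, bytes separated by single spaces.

Since E_a ⊕ E_b = M1 ⊕ M2, XORing with the guessed M1 bytes yields the corresponding M2 bytes: M2 = (E_a ⊕ E_b) ⊕ M1.
byte 0: 3b XOR 74 = 4f
byte 1: 74 XOR 68 = 1c
byte 2: b2 XOR 65 = d7
byte 3: 56 XOR 20 = 76
byte 4: a8 XOR 6c = c4

01001111 00011100 11010111 01110110 11000100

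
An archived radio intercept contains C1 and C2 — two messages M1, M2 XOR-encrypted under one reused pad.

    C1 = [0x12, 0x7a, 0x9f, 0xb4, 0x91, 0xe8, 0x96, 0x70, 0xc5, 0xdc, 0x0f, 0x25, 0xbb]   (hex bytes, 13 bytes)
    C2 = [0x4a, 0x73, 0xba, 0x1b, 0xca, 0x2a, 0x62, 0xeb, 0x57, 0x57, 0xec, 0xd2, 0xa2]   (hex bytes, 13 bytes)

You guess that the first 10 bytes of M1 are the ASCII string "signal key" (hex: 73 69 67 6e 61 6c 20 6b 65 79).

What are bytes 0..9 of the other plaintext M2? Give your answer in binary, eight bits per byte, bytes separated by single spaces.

00101011 01100000 01000010 11000001 00111010 10101110 11010100 11110000 11110111 11110010

First, C1 ⊕ C2 = (M1 ⊕ K) ⊕ (M2 ⊕ K) = M1 ⊕ M2, so the key drops out. Then M2 = (M1 ⊕ M2) ⊕ M1 over the first 10 bytes.
byte 0: (12 ^ 4a) ^ 73 = 58 ^ 73 = 2b
byte 1: (7a ^ 73) ^ 69 = 09 ^ 69 = 60
byte 2: (9f ^ ba) ^ 67 = 25 ^ 67 = 42
byte 3: (b4 ^ 1b) ^ 6e = af ^ 6e = c1
byte 4: (91 ^ ca) ^ 61 = 5b ^ 61 = 3a
byte 5: (e8 ^ 2a) ^ 6c = c2 ^ 6c = ae
byte 6: (96 ^ 62) ^ 20 = f4 ^ 20 = d4
byte 7: (70 ^ eb) ^ 6b = 9b ^ 6b = f0
byte 8: (c5 ^ 57) ^ 65 = 92 ^ 65 = f7
byte 9: (dc ^ 57) ^ 79 = 8b ^ 79 = f2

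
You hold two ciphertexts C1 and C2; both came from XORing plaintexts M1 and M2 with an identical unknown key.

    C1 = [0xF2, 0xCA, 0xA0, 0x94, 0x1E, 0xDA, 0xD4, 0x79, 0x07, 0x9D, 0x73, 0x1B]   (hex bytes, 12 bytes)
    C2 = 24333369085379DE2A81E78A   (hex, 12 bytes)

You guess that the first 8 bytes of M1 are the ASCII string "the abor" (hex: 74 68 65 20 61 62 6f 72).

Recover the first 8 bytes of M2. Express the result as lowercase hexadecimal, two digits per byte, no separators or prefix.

a291f6dd77ebc2d5

First, C1 ⊕ C2 = (M1 ⊕ K) ⊕ (M2 ⊕ K) = M1 ⊕ M2, so the key drops out. Then M2 = (M1 ⊕ M2) ⊕ M1 over the first 8 bytes.
byte 0: (f2 ⊕ 24) ⊕ 74 = d6 ⊕ 74 = a2
byte 1: (ca ⊕ 33) ⊕ 68 = f9 ⊕ 68 = 91
byte 2: (a0 ⊕ 33) ⊕ 65 = 93 ⊕ 65 = f6
byte 3: (94 ⊕ 69) ⊕ 20 = fd ⊕ 20 = dd
byte 4: (1e ⊕ 08) ⊕ 61 = 16 ⊕ 61 = 77
byte 5: (da ⊕ 53) ⊕ 62 = 89 ⊕ 62 = eb
byte 6: (d4 ⊕ 79) ⊕ 6f = ad ⊕ 6f = c2
byte 7: (79 ⊕ de) ⊕ 72 = a7 ⊕ 72 = d5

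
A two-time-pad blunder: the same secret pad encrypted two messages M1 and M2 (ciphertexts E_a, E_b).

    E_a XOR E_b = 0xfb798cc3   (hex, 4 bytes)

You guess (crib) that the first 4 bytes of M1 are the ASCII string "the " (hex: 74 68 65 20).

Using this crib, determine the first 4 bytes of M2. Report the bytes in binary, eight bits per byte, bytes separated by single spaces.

Since E_a ⊕ E_b = M1 ⊕ M2, XORing with the guessed M1 bytes yields the corresponding M2 bytes: M2 = (E_a ⊕ E_b) ⊕ M1.
fb ⊕ 74 = 8f
79 ⊕ 68 = 11
8c ⊕ 65 = e9
c3 ⊕ 20 = e3

10001111 00010001 11101001 11100011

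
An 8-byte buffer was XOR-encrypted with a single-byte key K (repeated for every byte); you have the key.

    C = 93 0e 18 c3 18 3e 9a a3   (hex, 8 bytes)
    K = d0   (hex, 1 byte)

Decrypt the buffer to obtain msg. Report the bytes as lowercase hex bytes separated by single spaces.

The 1-byte key repeats, so the effective keystream is d0 d0 d0 d0 d0 d0 d0 d0.
byte 0: 147 XOR 208 =  67
byte 1:  14 XOR 208 = 222
byte 2:  24 XOR 208 = 200
byte 3: 195 XOR 208 =  19
byte 4:  24 XOR 208 = 200
byte 5:  62 XOR 208 = 238
byte 6: 154 XOR 208 =  74
byte 7: 163 XOR 208 = 115

43 de c8 13 c8 ee 4a 73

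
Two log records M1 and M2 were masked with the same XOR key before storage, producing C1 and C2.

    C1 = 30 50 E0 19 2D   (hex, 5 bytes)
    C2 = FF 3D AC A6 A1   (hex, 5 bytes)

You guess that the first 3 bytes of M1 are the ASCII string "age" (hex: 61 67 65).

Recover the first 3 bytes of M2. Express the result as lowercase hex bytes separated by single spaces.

ae 0a 29

First, C1 ⊕ C2 = (M1 ⊕ K) ⊕ (M2 ⊕ K) = M1 ⊕ M2, so the key drops out. Then M2 = (M1 ⊕ M2) ⊕ M1 over the first 3 bytes.
byte 0: (30 XOR ff) XOR 61 = cf XOR 61 = ae
byte 1: (50 XOR 3d) XOR 67 = 6d XOR 67 = 0a
byte 2: (e0 XOR ac) XOR 65 = 4c XOR 65 = 29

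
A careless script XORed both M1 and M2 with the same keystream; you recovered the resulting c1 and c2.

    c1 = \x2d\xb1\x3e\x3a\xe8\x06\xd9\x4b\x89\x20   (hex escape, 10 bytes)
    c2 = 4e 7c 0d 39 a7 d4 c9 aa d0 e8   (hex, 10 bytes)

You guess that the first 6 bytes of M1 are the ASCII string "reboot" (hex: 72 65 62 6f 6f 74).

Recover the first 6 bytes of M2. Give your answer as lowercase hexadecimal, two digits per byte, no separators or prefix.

First, c1 ⊕ c2 = (M1 ⊕ K) ⊕ (M2 ⊕ K) = M1 ⊕ M2, so the key drops out. Then M2 = (M1 ⊕ M2) ⊕ M1 over the first 6 bytes.
byte 0: (2d xor 4e) xor 72 = 63 xor 72 = 11
byte 1: (b1 xor 7c) xor 65 = cd xor 65 = a8
byte 2: (3e xor 0d) xor 62 = 33 xor 62 = 51
byte 3: (3a xor 39) xor 6f = 03 xor 6f = 6c
byte 4: (e8 xor a7) xor 6f = 4f xor 6f = 20
byte 5: (06 xor d4) xor 74 = d2 xor 74 = a6

11a8516c20a6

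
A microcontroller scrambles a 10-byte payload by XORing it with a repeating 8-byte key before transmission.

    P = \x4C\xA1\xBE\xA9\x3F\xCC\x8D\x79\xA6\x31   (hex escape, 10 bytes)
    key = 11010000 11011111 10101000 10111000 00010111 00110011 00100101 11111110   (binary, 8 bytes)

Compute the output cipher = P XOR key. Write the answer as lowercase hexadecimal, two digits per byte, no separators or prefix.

The 8-byte key repeats, so the effective keystream is d0 df a8 b8 17 33 25 fe d0 df.
byte 0: 4c ⊕ d0 = 9c
byte 1: a1 ⊕ df = 7e
byte 2: be ⊕ a8 = 16
byte 3: a9 ⊕ b8 = 11
byte 4: 3f ⊕ 17 = 28
byte 5: cc ⊕ 33 = ff
byte 6: 8d ⊕ 25 = a8
byte 7: 79 ⊕ fe = 87
byte 8: a6 ⊕ d0 = 76
byte 9: 31 ⊕ df = ee

9c7e161128ffa88776ee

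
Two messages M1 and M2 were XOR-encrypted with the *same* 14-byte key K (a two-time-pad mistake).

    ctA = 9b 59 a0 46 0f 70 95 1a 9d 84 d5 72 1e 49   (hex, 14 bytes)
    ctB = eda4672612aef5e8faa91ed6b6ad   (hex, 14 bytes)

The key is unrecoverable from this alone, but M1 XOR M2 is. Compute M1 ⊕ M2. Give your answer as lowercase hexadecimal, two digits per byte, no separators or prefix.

76fdc7601dde60f2672dcba4a8e4

ctA ⊕ ctB = (M1 ⊕ K) ⊕ (M2 ⊕ K) = M1 ⊕ M2 — the shared key cancels under XOR.
10011011 xor 11101101 = 01110110
01011001 xor 10100100 = 11111101
10100000 xor 01100111 = 11000111
01000110 xor 00100110 = 01100000
00001111 xor 00010010 = 00011101
01110000 xor 10101110 = 11011110
10010101 xor 11110101 = 01100000
00011010 xor 11101000 = 11110010
10011101 xor 11111010 = 01100111
10000100 xor 10101001 = 00101101
11010101 xor 00011110 = 11001011
01110010 xor 11010110 = 10100100
00011110 xor 10110110 = 10101000
01001001 xor 10101101 = 11100100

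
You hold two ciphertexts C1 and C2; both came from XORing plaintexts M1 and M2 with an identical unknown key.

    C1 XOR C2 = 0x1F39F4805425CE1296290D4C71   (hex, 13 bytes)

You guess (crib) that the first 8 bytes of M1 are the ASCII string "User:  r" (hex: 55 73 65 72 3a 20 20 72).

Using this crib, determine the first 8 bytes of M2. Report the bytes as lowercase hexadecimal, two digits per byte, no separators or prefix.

Since C1 ⊕ C2 = M1 ⊕ M2, XORing with the guessed M1 bytes yields the corresponding M2 bytes: M2 = (C1 ⊕ C2) ⊕ M1.
byte 0: 00011111 xor 01010101 = 01001010
byte 1: 00111001 xor 01110011 = 01001010
byte 2: 11110100 xor 01100101 = 10010001
byte 3: 10000000 xor 01110010 = 11110010
byte 4: 01010100 xor 00111010 = 01101110
byte 5: 00100101 xor 00100000 = 00000101
byte 6: 11001110 xor 00100000 = 11101110
byte 7: 00010010 xor 01110010 = 01100000

4a4a91f26e05ee60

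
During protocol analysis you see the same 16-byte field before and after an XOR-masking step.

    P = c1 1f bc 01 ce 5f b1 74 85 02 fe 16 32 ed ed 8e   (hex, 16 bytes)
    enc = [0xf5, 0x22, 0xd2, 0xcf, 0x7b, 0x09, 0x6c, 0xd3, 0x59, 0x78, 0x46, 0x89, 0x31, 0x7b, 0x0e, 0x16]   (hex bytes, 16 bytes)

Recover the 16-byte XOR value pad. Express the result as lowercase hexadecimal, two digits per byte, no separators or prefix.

Since enc = P ⊕ pad, XORing both sides with P gives pad = P ⊕ enc.
c1 XOR f5 = 34
1f XOR 22 = 3d
bc XOR d2 = 6e
01 XOR cf = ce
ce XOR 7b = b5
5f XOR 09 = 56
b1 XOR 6c = dd
74 XOR d3 = a7
85 XOR 59 = dc
02 XOR 78 = 7a
fe XOR 46 = b8
16 XOR 89 = 9f
32 XOR 31 = 03
ed XOR 7b = 96
ed XOR 0e = e3
8e XOR 16 = 98

343d6eceb556dda7dc7ab89f0396e398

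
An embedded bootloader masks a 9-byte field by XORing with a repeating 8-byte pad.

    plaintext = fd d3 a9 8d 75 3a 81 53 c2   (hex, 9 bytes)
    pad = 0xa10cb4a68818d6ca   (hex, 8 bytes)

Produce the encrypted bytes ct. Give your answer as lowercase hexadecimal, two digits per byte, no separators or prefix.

The 8-byte key repeats, so the effective keystream is a1 0c b4 a6 88 18 d6 ca a1.
byte 0: fd ^ a1 = 5c
byte 1: d3 ^ 0c = df
byte 2: a9 ^ b4 = 1d
byte 3: 8d ^ a6 = 2b
byte 4: 75 ^ 88 = fd
byte 5: 3a ^ 18 = 22
byte 6: 81 ^ d6 = 57
byte 7: 53 ^ ca = 99
byte 8: c2 ^ a1 = 63

5cdf1d2bfd22579963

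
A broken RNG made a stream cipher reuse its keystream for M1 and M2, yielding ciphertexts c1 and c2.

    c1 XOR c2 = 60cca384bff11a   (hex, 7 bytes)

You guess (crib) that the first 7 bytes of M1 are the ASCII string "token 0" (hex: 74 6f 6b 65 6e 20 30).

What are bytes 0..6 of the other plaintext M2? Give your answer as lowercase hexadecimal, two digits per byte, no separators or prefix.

Since c1 ⊕ c2 = M1 ⊕ M2, XORing with the guessed M1 bytes yields the corresponding M2 bytes: M2 = (c1 ⊕ c2) ⊕ M1.
60 XOR 74 = 14
cc XOR 6f = a3
a3 XOR 6b = c8
84 XOR 65 = e1
bf XOR 6e = d1
f1 XOR 20 = d1
1a XOR 30 = 2a

14a3c8e1d1d12a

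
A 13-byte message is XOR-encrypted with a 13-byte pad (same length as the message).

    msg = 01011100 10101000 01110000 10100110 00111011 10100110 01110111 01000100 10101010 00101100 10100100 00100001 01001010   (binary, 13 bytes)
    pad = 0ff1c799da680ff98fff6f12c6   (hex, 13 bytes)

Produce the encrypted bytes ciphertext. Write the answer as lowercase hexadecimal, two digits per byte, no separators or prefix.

XOR is its own inverse, so applying the key byte-wise gives the result directly.
5c xor 0f = 53
a8 xor f1 = 59
70 xor c7 = b7
a6 xor 99 = 3f
3b xor da = e1
a6 xor 68 = ce
77 xor 0f = 78
44 xor f9 = bd
aa xor 8f = 25
2c xor ff = d3
a4 xor 6f = cb
21 xor 12 = 33
4a xor c6 = 8c

5359b73fe1ce78bd25d3cb338c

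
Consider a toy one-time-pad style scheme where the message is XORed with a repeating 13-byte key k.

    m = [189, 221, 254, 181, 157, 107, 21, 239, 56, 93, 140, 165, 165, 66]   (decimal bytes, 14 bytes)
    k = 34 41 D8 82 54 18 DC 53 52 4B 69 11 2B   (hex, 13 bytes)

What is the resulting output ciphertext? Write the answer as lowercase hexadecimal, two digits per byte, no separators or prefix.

The 13-byte key repeats, so the effective keystream is 34 41 d8 82 54 18 dc 53 52 4b 69 11 2b 34.
byte 0: bd xor 34 = 89
byte 1: dd xor 41 = 9c
byte 2: fe xor d8 = 26
byte 3: b5 xor 82 = 37
byte 4: 9d xor 54 = c9
byte 5: 6b xor 18 = 73
byte 6: 15 xor dc = c9
byte 7: ef xor 53 = bc
byte 8: 38 xor 52 = 6a
byte 9: 5d xor 4b = 16
byte 10: 8c xor 69 = e5
byte 11: a5 xor 11 = b4
byte 12: a5 xor 2b = 8e
byte 13: 42 xor 34 = 76

899c2637c973c9bc6a16e5b48e76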